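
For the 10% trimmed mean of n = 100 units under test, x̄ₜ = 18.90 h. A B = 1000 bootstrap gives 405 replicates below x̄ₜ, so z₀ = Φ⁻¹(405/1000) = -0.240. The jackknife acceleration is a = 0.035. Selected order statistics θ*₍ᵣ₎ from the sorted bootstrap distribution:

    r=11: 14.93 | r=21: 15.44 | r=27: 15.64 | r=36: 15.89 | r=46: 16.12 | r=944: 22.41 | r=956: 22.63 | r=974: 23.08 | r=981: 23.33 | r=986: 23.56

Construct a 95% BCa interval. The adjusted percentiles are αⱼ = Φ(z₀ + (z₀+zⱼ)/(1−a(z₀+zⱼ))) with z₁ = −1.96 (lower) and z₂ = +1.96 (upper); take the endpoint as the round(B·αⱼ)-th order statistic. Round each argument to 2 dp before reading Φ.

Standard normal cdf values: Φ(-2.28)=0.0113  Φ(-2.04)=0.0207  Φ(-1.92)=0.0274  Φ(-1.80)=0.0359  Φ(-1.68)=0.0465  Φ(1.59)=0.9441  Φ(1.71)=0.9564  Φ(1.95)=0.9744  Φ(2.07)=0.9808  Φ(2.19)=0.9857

(14.93, 22.41)

Lower: z₀ + z₁ = -0.240 + (-1.960) = -2.200; 1 − a(z₀+z₁) = 1 − (0.035)(-2.200) = 1.0770; argument = -0.240 + (-2.200)/1.0770 = -2.2827 → -2.28.
α₁ = Φ(-2.28) = 0.0113; rank = round(1000 × 0.0113) = 11; θ*₍11₎ = 14.93.
Upper: z₀ + z₂ = 1.720; 1 − a(z₀+z₂) = 0.9398; argument = 1.5902 → 1.59; α₂ = 0.9441; rank = 944; θ*₍944₎ = 22.41.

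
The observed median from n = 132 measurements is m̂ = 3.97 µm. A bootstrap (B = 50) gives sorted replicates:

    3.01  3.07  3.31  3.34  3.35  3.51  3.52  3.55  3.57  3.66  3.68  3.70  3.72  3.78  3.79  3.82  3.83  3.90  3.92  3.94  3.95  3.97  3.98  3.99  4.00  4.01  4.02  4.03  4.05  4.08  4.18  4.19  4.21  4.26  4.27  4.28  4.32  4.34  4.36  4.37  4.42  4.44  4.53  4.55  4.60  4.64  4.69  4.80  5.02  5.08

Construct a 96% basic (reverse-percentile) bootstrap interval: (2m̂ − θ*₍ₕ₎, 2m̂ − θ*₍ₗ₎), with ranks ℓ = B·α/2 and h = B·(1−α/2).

(2.92, 4.93)

Percentile endpoints at ranks 1 and 49: θ*₍1₎ = 3.01, θ*₍49₎ = 5.02.
Basic interval reflects these around m̂:
  lower = 2 × 3.97 − 5.02 = 2.92
  upper = 2 × 3.97 − 3.01 = 4.93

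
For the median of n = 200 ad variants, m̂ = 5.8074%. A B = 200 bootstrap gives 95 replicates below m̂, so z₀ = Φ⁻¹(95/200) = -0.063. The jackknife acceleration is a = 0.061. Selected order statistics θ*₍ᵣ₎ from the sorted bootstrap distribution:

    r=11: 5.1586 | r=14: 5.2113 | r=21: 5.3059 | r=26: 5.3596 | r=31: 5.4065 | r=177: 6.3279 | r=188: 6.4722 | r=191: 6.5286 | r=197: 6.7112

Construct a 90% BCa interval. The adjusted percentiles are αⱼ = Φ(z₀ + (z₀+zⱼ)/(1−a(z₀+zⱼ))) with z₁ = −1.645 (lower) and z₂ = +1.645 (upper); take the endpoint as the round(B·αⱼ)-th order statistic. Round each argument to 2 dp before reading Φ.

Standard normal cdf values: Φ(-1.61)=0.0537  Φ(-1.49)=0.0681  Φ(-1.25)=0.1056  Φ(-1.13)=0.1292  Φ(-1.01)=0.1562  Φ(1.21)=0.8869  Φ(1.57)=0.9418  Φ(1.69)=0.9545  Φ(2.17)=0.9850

(5.1586, 6.5286)

Lower: z₀ + z₁ = -0.063 + (-1.645) = -1.708; 1 − a(z₀+z₁) = 1 − (0.061)(-1.708) = 1.1042; argument = -0.063 + (-1.708)/1.1042 = -1.6098 → -1.61.
α₁ = Φ(-1.61) = 0.0537; rank = round(200 × 0.0537) = 11; θ*₍11₎ = 5.1586.
Upper: z₀ + z₂ = 1.582; 1 − a(z₀+z₂) = 0.9035; argument = 1.6880 → 1.69; α₂ = 0.9545; rank = 191; θ*₍191₎ = 6.5286.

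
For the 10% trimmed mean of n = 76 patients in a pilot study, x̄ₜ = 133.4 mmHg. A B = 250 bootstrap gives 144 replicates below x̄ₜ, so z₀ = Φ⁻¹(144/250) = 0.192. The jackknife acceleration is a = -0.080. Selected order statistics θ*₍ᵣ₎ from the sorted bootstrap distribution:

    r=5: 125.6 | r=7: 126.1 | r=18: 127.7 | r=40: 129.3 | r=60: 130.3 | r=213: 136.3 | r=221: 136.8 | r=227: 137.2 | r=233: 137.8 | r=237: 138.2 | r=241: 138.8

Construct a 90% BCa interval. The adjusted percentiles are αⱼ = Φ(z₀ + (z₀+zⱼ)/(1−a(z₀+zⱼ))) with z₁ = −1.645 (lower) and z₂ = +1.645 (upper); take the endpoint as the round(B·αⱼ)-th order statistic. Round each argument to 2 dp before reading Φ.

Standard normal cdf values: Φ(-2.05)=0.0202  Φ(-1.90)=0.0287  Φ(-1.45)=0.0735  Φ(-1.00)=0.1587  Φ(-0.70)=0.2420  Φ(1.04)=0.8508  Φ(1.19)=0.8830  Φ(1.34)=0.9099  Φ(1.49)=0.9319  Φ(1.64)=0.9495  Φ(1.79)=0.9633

Lower: z₀ + z₁ = 0.192 + (-1.645) = -1.453; 1 − a(z₀+z₁) = 1 − (-0.080)(-1.453) = 0.8838; argument = 0.192 + (-1.453)/0.8838 = -1.4521 → -1.45.
α₁ = Φ(-1.45) = 0.0735; rank = round(250 × 0.0735) = 18; θ*₍18₎ = 127.7.
Upper: z₀ + z₂ = 1.837; 1 − a(z₀+z₂) = 1.1470; argument = 1.7936 → 1.79; α₂ = 0.9633; rank = 241; θ*₍241₎ = 138.8.

(127.7, 138.8)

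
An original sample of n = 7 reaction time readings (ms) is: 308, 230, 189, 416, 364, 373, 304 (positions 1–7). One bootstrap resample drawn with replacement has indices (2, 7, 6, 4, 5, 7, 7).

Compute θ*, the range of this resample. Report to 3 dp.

Resample values: 230, 304, 373, 416, 364, 304, 304.
Range = 416 − 230 = 186.000

θ* = 186.000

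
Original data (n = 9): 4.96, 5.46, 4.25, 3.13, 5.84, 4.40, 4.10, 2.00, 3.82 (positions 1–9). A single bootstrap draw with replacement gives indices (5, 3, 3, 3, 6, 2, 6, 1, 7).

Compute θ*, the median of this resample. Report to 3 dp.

Resample values: 5.84, 4.25, 4.25, 4.25, 4.40, 5.46, 4.40, 4.96, 4.10.
Sorted: 4.10, 4.25, 4.25, 4.25, 4.40, 4.40, 4.96, 5.46, 5.84
Median = middle value = 4.400

θ* = 4.400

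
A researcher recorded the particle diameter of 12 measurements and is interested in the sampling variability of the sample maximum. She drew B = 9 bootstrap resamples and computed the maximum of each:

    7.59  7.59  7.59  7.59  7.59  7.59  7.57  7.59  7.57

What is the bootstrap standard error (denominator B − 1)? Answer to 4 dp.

Bootstrap SE is the standard deviation of the 9 replicate maximums.
Mean of replicates: (7.59 + 7.59 + 7.59 + 7.59 + 7.59 + 7.59 + 7.57 + 7.59 + 7.57) / 9 = 68.270000 / 9 = 7.585556
Sum of squared deviations: (+0.004444)² + (+0.004444)² + (+0.004444)² + (+0.004444)² + (+0.004444)² + (+0.004444)² + (−0.015556)² + (+0.004444)² + (−0.015556)² = 0.000622
Variance = 0.000622 / 8 = 0.000078
SE* = √0.000078

SE* = 0.0088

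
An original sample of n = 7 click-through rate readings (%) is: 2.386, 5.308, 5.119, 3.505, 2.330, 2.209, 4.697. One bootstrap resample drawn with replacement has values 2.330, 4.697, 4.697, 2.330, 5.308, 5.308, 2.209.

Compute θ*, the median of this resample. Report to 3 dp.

Sorted: 2.209, 2.330, 2.330, 4.697, 4.697, 5.308, 5.308
Median = middle value = 4.697

θ* = 4.697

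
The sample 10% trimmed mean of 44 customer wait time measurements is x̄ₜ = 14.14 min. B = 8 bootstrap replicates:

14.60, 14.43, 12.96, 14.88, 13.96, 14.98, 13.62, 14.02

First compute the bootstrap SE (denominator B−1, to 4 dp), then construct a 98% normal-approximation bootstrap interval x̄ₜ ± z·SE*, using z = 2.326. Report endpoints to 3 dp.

(12.556, 15.724)

Mean of replicates = 14.1813; sum of squared deviations = 3.2449; SE* = √(3.2449/7) = 0.6808
Margin = 2.326 × 0.6808 = 1.5835
Interval: 14.14 ± 1.5835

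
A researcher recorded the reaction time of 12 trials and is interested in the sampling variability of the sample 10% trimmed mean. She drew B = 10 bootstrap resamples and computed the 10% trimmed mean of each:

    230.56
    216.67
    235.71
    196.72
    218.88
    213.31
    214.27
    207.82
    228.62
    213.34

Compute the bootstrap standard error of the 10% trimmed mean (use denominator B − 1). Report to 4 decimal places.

SE* = 11.5429

Bootstrap SE is the standard deviation of the 10 replicate 10% trimmed means.
Mean of replicates: (230.56 + 216.67 + 235.71 + 196.72 + 218.88 + 213.31 + 214.27 + 207.82 + 228.62 + 213.34) / 10 = 2175.90000 / 10 = 217.59000
Sum of squared deviations: (+12.97000)² + (−0.92000)² + (+18.12000)² + (−20.87000)² + (+1.29000)² + (−4.28000)² + (−3.32000)² + (−9.77000)² + (+11.03000)² + (−4.25000)² = 1199.13980
Variance = 1199.13980 / 9 = 133.23776
SE* = √133.23776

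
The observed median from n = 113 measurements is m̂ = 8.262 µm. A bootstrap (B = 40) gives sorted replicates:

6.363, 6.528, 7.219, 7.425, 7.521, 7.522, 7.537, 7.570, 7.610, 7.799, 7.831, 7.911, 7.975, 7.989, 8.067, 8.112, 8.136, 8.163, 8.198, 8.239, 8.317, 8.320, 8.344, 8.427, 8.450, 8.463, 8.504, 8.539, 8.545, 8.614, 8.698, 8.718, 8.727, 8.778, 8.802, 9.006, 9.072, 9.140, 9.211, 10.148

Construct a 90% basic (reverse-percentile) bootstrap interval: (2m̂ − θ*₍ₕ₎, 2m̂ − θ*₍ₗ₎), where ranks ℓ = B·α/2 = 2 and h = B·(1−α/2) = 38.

Percentile endpoints at ranks 2 and 38: θ*₍2₎ = 6.528, θ*₍38₎ = 9.140.
Basic interval reflects these around m̂:
  lower = 2 × 8.262 − 9.140 = 7.384
  upper = 2 × 8.262 − 6.528 = 9.996

(7.384, 9.996)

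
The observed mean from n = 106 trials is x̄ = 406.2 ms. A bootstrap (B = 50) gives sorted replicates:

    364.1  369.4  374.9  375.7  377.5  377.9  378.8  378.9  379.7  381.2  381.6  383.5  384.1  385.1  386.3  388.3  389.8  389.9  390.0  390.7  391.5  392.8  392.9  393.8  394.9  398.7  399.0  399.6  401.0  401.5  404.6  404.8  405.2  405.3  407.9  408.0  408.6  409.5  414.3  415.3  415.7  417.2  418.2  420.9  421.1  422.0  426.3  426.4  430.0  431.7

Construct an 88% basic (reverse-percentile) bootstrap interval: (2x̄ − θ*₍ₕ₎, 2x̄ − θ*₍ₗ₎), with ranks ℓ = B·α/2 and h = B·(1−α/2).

(386.1, 437.5)

Percentile endpoints at ranks 3 and 47: θ*₍3₎ = 374.9, θ*₍47₎ = 426.3.
Basic interval reflects these around x̄:
  lower = 2 × 406.2 − 426.3 = 386.1
  upper = 2 × 406.2 − 374.9 = 437.5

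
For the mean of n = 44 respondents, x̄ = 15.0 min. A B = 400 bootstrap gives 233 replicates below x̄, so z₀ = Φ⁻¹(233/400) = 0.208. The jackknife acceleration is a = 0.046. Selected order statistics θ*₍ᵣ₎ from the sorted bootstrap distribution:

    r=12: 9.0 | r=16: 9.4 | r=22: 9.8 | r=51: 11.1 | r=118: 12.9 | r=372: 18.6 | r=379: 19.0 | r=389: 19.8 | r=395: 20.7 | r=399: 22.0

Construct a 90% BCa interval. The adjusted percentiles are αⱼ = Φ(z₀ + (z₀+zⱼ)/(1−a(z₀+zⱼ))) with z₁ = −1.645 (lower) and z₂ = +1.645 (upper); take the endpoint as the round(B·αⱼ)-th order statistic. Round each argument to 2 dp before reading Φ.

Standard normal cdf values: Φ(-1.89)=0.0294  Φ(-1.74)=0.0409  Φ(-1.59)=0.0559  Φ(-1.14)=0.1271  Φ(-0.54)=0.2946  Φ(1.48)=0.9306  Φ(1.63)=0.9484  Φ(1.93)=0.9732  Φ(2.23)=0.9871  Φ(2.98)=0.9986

(11.1, 20.7)

Lower: z₀ + z₁ = 0.208 + (-1.645) = -1.437; 1 − a(z₀+z₁) = 1 − (0.046)(-1.437) = 1.0661; argument = 0.208 + (-1.437)/1.0661 = -1.1399 → -1.14.
α₁ = Φ(-1.14) = 0.1271; rank = round(400 × 0.1271) = 51; θ*₍51₎ = 11.1.
Upper: z₀ + z₂ = 1.853; 1 − a(z₀+z₂) = 0.9148; argument = 2.2337 → 2.23; α₂ = 0.9871; rank = 395; θ*₍395₎ = 20.7.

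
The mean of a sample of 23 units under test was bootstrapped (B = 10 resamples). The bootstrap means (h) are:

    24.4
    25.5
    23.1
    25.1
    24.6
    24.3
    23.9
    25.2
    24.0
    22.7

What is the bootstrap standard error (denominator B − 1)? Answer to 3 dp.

SE* = 0.897

Bootstrap SE is the standard deviation of the 10 replicate means.
Mean of replicates: (24.4 + 25.5 + 23.1 + 25.1 + 24.6 + 24.3 + 23.9 + 25.2 + 24.0 + 22.7) / 10 = 242.8000 / 10 = 24.2800
Sum of squared deviations: (+0.1200)² + (+1.2200)² + (−1.1800)² + (+0.8200)² + (+0.3200)² + (+0.0200)² + (−0.3800)² + (+0.9200)² + (−0.2800)² + (−1.5800)² = 7.2360
Variance = 7.2360 / 9 = 0.8040
SE* = √0.8040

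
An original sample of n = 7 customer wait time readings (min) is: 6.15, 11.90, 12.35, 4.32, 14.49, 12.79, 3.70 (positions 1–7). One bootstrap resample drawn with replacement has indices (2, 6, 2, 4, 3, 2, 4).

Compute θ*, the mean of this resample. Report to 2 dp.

θ* = 9.93

Resample values: 11.90, 12.79, 11.90, 4.32, 12.35, 11.90, 4.32.
Mean = (11.90 + 12.79 + 11.90 + 4.32 + 12.35 + 11.90 + 4.32) / 7 = 69.480 / 7 = 9.93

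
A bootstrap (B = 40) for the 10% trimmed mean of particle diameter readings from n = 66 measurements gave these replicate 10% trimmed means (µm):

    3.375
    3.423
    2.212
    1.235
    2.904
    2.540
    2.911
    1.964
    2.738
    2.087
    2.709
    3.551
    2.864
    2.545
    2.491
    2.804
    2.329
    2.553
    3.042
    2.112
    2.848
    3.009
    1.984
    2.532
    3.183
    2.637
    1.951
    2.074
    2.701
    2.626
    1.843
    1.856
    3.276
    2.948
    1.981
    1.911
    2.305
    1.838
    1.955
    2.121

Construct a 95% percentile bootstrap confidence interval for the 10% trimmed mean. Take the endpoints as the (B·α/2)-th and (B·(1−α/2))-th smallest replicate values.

(1.235, 3.423)

Sorted replicates: 1.235, 1.838, 1.843, 1.856, 1.911, 1.951, 1.955, 1.964, 1.981, 1.984, 2.074, 2.087, 2.112, 2.121, 2.212, 2.305, 2.329, 2.491, 2.532, 2.540, 2.545, 2.553, 2.626, 2.637, 2.701, 2.709, 2.738, 2.804, 2.848, 2.864, 2.904, 2.911, 2.948, 3.009, 3.042, 3.183, 3.276, 3.375, 3.423, 3.551
α = 0.05; lower rank = 40 × 0.025 = 1; upper rank = 40 × 0.975 = 39.
The 1st smallest replicate is 1.235; the 39th is 3.423.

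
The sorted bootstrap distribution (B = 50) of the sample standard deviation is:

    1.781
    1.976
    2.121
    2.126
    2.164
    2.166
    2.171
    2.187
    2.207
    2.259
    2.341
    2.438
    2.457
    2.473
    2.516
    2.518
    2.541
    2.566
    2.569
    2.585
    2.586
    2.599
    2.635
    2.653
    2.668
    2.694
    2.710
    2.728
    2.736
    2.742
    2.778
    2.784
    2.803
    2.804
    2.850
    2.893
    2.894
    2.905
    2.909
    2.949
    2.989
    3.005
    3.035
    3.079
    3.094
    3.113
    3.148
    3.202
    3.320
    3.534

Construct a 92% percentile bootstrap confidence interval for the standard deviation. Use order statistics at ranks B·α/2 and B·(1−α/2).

α = 0.08; lower rank = 50 × 0.040 = 2; upper rank = 50 × 0.960 = 48.
The 2nd smallest replicate is 1.976; the 48th is 3.202.

(1.976, 3.202)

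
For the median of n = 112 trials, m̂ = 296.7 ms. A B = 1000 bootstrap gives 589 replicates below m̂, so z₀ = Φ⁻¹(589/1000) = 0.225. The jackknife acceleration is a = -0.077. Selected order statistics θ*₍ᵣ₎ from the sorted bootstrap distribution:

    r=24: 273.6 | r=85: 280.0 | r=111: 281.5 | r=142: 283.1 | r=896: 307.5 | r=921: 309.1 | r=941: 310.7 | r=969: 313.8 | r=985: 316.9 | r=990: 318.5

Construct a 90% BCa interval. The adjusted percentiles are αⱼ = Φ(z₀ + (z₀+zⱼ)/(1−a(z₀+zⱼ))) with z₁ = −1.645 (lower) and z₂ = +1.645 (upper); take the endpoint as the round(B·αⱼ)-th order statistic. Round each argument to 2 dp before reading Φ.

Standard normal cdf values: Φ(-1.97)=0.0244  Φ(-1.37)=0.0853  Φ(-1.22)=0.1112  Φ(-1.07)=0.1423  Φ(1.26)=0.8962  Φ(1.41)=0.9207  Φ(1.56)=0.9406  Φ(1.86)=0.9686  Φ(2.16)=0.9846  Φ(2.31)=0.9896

(280.0, 313.8)

Lower: z₀ + z₁ = 0.225 + (-1.645) = -1.420; 1 − a(z₀+z₁) = 1 − (-0.077)(-1.420) = 0.8907; argument = 0.225 + (-1.420)/0.8907 = -1.3693 → -1.37.
α₁ = Φ(-1.37) = 0.0853; rank = round(1000 × 0.0853) = 85; θ*₍85₎ = 280.0.
Upper: z₀ + z₂ = 1.870; 1 − a(z₀+z₂) = 1.1440; argument = 1.8596 → 1.86; α₂ = 0.9686; rank = 969; θ*₍969₎ = 313.8.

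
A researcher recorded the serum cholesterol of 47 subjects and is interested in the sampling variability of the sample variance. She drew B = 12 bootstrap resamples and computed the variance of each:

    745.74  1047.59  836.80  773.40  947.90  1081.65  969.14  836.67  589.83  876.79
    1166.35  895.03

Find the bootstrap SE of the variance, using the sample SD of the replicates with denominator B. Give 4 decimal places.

Bootstrap SE is the standard deviation of the 12 replicate variances.
Mean of replicates: (745.74 + 1047.59 + 836.80 + 773.40 + 947.90 + 1081.65 + 969.14 + 836.67 + 589.83 + 876.79 + 1166.35 + 895.03) / 12 = 10766.89000 / 12 = 897.24083
Sum of squared deviations: (−151.50083)² + (+150.34917)² + (−60.44083)² + (−123.84083)² + (+50.65917)² + (+184.40917)² + (+71.89917)² + (−60.57083)² + (−307.41083)² + (−20.45083)² + (+269.10917)² + (−2.21083)² = 277302.71709
Variance = 277302.71709 / 12 = 23108.55976
SE* = √23108.55976

SE* = 152.0150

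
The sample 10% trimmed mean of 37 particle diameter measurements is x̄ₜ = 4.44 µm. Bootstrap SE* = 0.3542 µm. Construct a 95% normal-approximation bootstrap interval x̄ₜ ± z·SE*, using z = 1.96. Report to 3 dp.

(3.746, 5.134)

Margin = 1.96 × 0.3542 = 0.6942
Interval: 4.44 ± 0.6942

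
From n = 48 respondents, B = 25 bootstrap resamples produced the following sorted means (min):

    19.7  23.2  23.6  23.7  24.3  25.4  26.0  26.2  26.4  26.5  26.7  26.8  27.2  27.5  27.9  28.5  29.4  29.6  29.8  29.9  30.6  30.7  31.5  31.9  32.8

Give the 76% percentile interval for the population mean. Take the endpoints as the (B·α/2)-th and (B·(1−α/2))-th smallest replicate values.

α = 0.24; lower rank = 25 × 0.120 = 3; upper rank = 25 × 0.880 = 22.
The 3rd smallest replicate is 23.6; the 22nd is 30.7.

(23.6, 30.7)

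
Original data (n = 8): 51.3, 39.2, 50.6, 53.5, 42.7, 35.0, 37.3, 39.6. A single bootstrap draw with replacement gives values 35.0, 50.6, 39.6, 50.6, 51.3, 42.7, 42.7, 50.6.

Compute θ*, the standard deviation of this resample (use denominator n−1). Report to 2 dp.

Mean = 45.3875; sum of squared deviations = 272.3087
s² = 272.3087 / 7 = 38.9012
s = √38.9012 = 6.24

θ* = 6.24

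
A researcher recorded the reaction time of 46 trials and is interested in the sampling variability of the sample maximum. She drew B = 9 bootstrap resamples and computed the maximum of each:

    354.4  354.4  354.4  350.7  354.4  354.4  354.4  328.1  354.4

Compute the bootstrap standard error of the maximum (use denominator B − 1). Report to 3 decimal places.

Bootstrap SE is the standard deviation of the 9 replicate maximums.
Mean of replicates: (354.4 + 354.4 + 354.4 + 350.7 + 354.4 + 354.4 + 354.4 + 328.1 + 354.4) / 9 = 3159.6000 / 9 = 351.0667
Sum of squared deviations: (+3.3333)² + (+3.3333)² + (+3.3333)² + (−0.3667)² + (+3.3333)² + (+3.3333)² + (+3.3333)² + (−22.9667)² + (+3.3333)² = 605.3800
Variance = 605.3800 / 8 = 75.6725
SE* = √75.6725

SE* = 8.699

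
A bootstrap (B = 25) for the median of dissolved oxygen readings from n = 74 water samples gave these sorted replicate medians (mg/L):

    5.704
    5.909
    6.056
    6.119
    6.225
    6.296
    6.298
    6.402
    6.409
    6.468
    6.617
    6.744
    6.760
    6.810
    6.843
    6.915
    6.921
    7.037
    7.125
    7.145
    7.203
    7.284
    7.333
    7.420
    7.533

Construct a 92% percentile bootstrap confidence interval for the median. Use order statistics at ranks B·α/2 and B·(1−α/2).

(5.704, 7.420)

α = 0.08; lower rank = 25 × 0.040 = 1; upper rank = 25 × 0.960 = 24.
The 1st smallest replicate is 5.704; the 24th is 7.420.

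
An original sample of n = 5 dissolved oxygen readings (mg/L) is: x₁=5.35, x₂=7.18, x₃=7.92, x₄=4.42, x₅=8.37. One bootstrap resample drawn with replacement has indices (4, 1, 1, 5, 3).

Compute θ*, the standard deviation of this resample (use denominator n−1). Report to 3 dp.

θ* = 1.750

Resample values: 4.42, 5.35, 5.35, 8.37, 7.92.
Mean = 6.2820; sum of squared deviations = 12.2471
s² = 12.2471 / 4 = 3.0618
s = √3.0618 = 1.750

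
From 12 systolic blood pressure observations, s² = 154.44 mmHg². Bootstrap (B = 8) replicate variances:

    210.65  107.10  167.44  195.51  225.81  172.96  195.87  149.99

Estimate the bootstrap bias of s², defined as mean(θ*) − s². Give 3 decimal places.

mean(θ*) = (210.65 + 107.10 + 167.44 + 195.51 + 225.81 + 172.96 + 195.87 + 149.99) / 8 = 178.1662
bias = 178.1662 − 154.44

bias = +23.726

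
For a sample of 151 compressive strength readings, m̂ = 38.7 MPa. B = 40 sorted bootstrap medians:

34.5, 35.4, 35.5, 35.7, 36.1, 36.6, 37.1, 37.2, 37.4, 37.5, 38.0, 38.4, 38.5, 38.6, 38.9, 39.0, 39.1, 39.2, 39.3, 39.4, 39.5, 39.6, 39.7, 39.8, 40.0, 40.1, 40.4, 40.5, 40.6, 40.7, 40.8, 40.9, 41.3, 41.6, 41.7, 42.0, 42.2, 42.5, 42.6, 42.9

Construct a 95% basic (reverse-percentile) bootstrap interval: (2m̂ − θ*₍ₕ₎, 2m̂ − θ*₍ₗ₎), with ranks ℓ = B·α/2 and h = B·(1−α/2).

(34.8, 42.9)

Percentile endpoints at ranks 1 and 39: θ*₍1₎ = 34.5, θ*₍39₎ = 42.6.
Basic interval reflects these around m̂:
  lower = 2 × 38.7 − 42.6 = 34.8
  upper = 2 × 38.7 − 34.5 = 42.9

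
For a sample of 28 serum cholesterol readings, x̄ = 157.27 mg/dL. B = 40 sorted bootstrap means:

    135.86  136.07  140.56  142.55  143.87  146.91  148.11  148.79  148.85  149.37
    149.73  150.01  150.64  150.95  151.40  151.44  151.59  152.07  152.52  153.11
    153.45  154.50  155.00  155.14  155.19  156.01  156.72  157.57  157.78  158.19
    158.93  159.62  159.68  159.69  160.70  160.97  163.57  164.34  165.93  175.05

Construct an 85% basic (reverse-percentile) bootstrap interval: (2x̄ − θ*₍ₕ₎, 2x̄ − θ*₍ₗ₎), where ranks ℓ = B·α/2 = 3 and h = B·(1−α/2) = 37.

Percentile endpoints at ranks 3 and 37: θ*₍3₎ = 140.56, θ*₍37₎ = 163.57.
Basic interval reflects these around x̄:
  lower = 2 × 157.27 − 163.57 = 150.97
  upper = 2 × 157.27 − 140.56 = 173.98

(150.97, 173.98)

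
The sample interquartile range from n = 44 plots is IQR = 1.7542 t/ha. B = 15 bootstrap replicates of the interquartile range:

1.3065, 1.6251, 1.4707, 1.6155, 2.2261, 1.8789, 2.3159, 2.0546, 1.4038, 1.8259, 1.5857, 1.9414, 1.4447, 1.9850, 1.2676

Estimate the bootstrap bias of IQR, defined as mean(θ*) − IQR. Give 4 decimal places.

mean(θ*) = (1.3065 + 1.6251 + 1.4707 + 1.6155 + 2.2261 + 1.8789 + 2.3159 + 2.0546 + 1.4038 + 1.8259 + 1.5857 + 1.9414 + 1.4447 + 1.9850 + 1.2676) / 15 = 1.72983
bias = 1.72983 − 1.7542

bias = −0.0244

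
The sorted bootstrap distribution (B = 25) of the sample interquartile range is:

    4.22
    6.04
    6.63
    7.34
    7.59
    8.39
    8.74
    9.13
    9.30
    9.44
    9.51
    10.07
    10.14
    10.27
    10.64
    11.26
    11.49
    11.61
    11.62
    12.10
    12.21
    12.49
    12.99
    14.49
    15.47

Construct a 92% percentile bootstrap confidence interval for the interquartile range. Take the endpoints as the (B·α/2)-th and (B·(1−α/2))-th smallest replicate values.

(4.22, 14.49)

α = 0.08; lower rank = 25 × 0.040 = 1; upper rank = 25 × 0.960 = 24.
The 1st smallest replicate is 4.22; the 24th is 14.49.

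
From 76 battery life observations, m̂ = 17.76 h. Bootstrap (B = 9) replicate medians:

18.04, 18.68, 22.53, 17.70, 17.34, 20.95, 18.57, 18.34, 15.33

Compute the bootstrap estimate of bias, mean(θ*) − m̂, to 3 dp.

mean(θ*) = (18.04 + 18.68 + 22.53 + 17.70 + 17.34 + 20.95 + 18.57 + 18.34 + 15.33) / 9 = 18.6089
bias = 18.6089 − 17.76

bias = +0.849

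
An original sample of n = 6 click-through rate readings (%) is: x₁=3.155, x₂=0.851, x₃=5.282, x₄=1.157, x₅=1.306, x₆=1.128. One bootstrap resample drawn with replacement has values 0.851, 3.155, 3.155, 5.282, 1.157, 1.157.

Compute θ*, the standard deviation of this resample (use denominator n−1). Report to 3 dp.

Mean = 2.4595; sum of squared deviations = 14.9142
s² = 14.9142 / 5 = 2.9828
s = √2.9828 = 1.727

θ* = 1.727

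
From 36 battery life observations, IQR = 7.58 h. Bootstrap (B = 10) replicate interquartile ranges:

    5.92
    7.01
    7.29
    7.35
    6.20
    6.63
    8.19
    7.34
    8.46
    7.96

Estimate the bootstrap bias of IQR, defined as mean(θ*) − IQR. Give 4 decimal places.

mean(θ*) = (5.92 + 7.01 + 7.29 + 7.35 + 6.20 + 6.63 + 8.19 + 7.34 + 8.46 + 7.96) / 10 = 7.23500
bias = 7.23500 − 7.58

bias = −0.3450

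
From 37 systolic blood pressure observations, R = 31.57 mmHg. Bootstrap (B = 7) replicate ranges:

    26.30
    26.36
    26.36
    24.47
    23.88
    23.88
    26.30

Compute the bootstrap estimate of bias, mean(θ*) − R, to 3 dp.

mean(θ*) = (26.30 + 26.36 + 26.36 + 24.47 + 23.88 + 23.88 + 26.30) / 7 = 25.3643
bias = 25.3643 − 31.57

bias = −6.206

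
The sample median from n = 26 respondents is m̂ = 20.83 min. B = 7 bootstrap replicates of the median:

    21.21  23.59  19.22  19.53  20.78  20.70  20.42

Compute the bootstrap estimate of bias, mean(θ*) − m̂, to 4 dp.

mean(θ*) = (21.21 + 23.59 + 19.22 + 19.53 + 20.78 + 20.70 + 20.42) / 7 = 20.77857
bias = 20.77857 − 20.83

bias = −0.0514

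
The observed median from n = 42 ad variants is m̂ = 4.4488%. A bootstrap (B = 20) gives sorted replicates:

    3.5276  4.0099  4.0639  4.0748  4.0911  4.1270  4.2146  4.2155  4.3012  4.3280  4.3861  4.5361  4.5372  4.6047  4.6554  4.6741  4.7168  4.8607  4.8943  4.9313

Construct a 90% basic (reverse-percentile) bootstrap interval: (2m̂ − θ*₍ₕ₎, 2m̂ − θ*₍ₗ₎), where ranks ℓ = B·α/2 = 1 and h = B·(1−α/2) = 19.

Percentile endpoints at ranks 1 and 19: θ*₍1₎ = 3.5276, θ*₍19₎ = 4.8943.
Basic interval reflects these around m̂:
  lower = 2 × 4.4488 − 4.8943 = 4.0033
  upper = 2 × 4.4488 − 3.5276 = 5.3700

(4.0033, 5.3700)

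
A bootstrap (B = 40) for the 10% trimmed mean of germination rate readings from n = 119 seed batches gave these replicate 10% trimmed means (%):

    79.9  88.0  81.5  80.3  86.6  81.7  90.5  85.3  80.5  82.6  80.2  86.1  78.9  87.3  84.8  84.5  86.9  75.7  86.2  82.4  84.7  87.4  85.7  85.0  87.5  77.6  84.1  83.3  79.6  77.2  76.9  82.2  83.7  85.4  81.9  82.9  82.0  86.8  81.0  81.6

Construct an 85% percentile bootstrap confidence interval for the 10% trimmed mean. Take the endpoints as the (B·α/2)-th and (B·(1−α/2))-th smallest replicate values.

(77.2, 87.4)

Sorted replicates: 75.7, 76.9, 77.2, 77.6, 78.9, 79.6, 79.9, 80.2, 80.3, 80.5, 81.0, 81.5, 81.6, 81.7, 81.9, 82.0, 82.2, 82.4, 82.6, 82.9, 83.3, 83.7, 84.1, 84.5, 84.7, 84.8, 85.0, 85.3, 85.4, 85.7, 86.1, 86.2, 86.6, 86.8, 86.9, 87.3, 87.4, 87.5, 88.0, 90.5
α = 0.15; lower rank = 40 × 0.075 = 3; upper rank = 40 × 0.925 = 37.
The 3rd smallest replicate is 77.2; the 37th is 87.4.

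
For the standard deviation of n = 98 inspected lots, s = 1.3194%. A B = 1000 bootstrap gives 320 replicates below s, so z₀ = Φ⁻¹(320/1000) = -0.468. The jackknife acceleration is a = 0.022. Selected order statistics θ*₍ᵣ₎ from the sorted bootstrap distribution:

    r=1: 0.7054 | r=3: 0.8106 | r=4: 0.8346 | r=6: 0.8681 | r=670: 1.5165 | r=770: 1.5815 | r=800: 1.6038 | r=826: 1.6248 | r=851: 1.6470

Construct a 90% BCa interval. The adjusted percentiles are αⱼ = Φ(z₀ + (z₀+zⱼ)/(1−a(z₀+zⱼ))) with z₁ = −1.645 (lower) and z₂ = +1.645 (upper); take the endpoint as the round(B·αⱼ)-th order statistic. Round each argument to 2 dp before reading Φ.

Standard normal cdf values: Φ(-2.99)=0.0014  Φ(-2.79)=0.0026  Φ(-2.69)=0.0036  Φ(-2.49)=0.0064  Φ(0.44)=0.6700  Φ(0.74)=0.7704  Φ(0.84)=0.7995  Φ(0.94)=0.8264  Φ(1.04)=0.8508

Lower: z₀ + z₁ = -0.468 + (-1.645) = -2.113; 1 − a(z₀+z₁) = 1 − (0.022)(-2.113) = 1.0465; argument = -0.468 + (-2.113)/1.0465 = -2.4871 → -2.49.
α₁ = Φ(-2.49) = 0.0064; rank = round(1000 × 0.0064) = 6; θ*₍6₎ = 0.8681.
Upper: z₀ + z₂ = 1.177; 1 − a(z₀+z₂) = 0.9741; argument = 0.7403 → 0.74; α₂ = 0.7704; rank = 770; θ*₍770₎ = 1.5815.

(0.8681, 1.5815)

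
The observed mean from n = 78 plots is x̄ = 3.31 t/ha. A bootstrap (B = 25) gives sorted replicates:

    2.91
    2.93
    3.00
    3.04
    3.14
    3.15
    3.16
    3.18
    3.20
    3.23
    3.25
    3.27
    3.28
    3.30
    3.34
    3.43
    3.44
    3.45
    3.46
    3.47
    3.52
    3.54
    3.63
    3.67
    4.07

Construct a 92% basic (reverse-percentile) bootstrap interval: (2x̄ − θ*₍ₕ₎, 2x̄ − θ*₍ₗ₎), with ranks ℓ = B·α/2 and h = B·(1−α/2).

Percentile endpoints at ranks 1 and 24: θ*₍1₎ = 2.91, θ*₍24₎ = 3.67.
Basic interval reflects these around x̄:
  lower = 2 × 3.31 − 3.67 = 2.95
  upper = 2 × 3.31 − 2.91 = 3.71

(2.95, 3.71)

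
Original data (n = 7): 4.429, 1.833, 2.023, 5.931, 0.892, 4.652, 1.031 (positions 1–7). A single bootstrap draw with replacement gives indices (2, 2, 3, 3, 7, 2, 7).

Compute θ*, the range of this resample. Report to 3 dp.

Resample values: 1.833, 1.833, 2.023, 2.023, 1.031, 1.833, 1.031.
Range = 2.023 − 1.031 = 0.992

θ* = 0.992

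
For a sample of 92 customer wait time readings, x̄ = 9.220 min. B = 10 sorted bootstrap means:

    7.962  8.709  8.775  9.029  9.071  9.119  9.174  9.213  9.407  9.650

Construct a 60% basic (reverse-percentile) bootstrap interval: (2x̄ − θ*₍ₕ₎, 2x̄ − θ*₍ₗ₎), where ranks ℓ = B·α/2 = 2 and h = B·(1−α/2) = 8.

(9.227, 9.731)

Percentile endpoints at ranks 2 and 8: θ*₍2₎ = 8.709, θ*₍8₎ = 9.213.
Basic interval reflects these around x̄:
  lower = 2 × 9.220 − 9.213 = 9.227
  upper = 2 × 9.220 − 8.709 = 9.731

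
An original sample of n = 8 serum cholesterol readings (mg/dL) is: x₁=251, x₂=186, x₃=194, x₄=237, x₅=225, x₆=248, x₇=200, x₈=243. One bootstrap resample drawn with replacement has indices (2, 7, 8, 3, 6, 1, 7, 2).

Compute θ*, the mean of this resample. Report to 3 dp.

Resample values: 186, 200, 243, 194, 248, 251, 200, 186.
Mean = (186 + 200 + 243 + 194 + 248 + 251 + 200 + 186) / 8 = 1708.0 / 8 = 213.500

θ* = 213.500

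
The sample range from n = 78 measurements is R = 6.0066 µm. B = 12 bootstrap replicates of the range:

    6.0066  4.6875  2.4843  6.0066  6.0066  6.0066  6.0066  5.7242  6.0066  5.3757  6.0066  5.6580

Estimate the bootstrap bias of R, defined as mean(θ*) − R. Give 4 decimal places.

bias = −0.5086

mean(θ*) = (6.0066 + 4.6875 + 2.4843 + 6.0066 + 6.0066 + 6.0066 + 6.0066 + 5.7242 + 6.0066 + 5.3757 + 6.0066 + 5.6580) / 12 = 5.49799
bias = 5.49799 − 6.0066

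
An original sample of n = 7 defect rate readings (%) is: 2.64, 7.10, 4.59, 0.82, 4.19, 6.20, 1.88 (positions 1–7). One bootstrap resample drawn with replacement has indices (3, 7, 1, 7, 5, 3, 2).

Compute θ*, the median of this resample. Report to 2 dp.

Resample values: 4.59, 1.88, 2.64, 1.88, 4.19, 4.59, 7.10.
Sorted: 1.88, 1.88, 2.64, 4.19, 4.59, 4.59, 7.10
Median = middle value = 4.19

θ* = 4.19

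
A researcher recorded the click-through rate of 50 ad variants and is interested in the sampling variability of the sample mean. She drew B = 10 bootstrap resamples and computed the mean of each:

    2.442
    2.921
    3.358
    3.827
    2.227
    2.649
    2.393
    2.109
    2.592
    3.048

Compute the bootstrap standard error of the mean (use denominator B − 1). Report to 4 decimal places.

Bootstrap SE is the standard deviation of the 10 replicate means.
Mean of replicates: (2.442 + 2.921 + 3.358 + 3.827 + 2.227 + 2.649 + 2.393 + 2.109 + 2.592 + 3.048) / 10 = 27.56600 / 10 = 2.75660
Sum of squared deviations: (−0.31460)² + (+0.16440)² + (+0.60140)² + (+1.07040)² + (−0.52960)² + (−0.10760)² + (−0.36360)² + (−0.64760)² + (−0.16460)² + (+0.29140)² = 2.58909
Variance = 2.58909 / 9 = 0.28768
SE* = √0.28768

SE* = 0.5364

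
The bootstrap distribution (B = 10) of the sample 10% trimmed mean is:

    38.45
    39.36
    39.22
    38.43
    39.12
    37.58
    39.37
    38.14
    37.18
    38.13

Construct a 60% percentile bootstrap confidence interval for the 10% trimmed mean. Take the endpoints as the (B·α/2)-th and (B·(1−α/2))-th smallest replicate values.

(37.58, 39.22)

Sorted replicates: 37.18, 37.58, 38.13, 38.14, 38.43, 38.45, 39.12, 39.22, 39.36, 39.37
α = 0.40; lower rank = 10 × 0.200 = 2; upper rank = 10 × 0.800 = 8.
The 2nd smallest replicate is 37.58; the 8th is 39.22.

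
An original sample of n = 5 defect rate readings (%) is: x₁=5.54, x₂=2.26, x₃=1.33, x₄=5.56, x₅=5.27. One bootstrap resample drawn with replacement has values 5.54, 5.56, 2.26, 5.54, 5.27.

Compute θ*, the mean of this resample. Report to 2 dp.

Mean = (5.54 + 5.56 + 2.26 + 5.54 + 5.27) / 5 = 24.170 / 5 = 4.83

θ* = 4.83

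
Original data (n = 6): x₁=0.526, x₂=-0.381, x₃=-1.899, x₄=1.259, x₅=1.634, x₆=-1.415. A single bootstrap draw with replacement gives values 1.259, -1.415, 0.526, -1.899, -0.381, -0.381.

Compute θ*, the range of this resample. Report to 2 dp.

θ* = 3.16

Range = 1.259 − -1.899 = 3.16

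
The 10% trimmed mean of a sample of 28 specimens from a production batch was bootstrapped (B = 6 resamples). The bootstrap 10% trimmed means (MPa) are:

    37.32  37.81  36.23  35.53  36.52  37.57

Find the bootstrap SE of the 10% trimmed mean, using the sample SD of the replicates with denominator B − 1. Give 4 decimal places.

Bootstrap SE is the standard deviation of the 6 replicate 10% trimmed means.
Mean of replicates: (37.32 + 37.81 + 36.23 + 35.53 + 36.52 + 37.57) / 6 = 220.98000 / 6 = 36.83000
Sum of squared deviations: (+0.49000)² + (+0.98000)² + (−0.60000)² + (−1.30000)² + (−0.31000)² + (+0.74000)² = 3.89420
Variance = 3.89420 / 5 = 0.77884
SE* = √0.77884

SE* = 0.8825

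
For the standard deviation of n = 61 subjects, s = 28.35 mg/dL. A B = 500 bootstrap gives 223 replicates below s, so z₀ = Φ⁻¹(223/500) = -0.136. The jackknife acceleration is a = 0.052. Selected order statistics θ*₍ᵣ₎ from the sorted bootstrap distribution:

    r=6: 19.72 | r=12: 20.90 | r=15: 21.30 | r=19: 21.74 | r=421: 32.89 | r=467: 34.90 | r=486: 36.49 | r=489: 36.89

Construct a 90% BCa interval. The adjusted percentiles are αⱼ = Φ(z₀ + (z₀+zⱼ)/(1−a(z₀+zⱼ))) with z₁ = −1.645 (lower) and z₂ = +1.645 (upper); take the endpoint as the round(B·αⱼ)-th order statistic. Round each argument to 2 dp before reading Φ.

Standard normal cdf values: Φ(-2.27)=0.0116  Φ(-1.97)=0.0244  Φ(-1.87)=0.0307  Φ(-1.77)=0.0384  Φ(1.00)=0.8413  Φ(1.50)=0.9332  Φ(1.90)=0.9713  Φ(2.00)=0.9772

Lower: z₀ + z₁ = -0.136 + (-1.645) = -1.781; 1 − a(z₀+z₁) = 1 − (0.052)(-1.781) = 1.0926; argument = -0.136 + (-1.781)/1.0926 = -1.7660 → -1.77.
α₁ = Φ(-1.77) = 0.0384; rank = round(500 × 0.0384) = 19; θ*₍19₎ = 21.74.
Upper: z₀ + z₂ = 1.509; 1 − a(z₀+z₂) = 0.9215; argument = 1.5015 → 1.50; α₂ = 0.9332; rank = 467; θ*₍467₎ = 34.90.

(21.74, 34.90)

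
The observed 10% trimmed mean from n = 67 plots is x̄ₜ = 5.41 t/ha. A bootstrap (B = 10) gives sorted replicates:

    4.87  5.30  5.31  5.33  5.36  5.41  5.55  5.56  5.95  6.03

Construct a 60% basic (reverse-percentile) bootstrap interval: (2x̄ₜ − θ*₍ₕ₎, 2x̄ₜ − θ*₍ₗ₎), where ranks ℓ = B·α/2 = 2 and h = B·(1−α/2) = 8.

(5.26, 5.52)

Percentile endpoints at ranks 2 and 8: θ*₍2₎ = 5.30, θ*₍8₎ = 5.56.
Basic interval reflects these around x̄ₜ:
  lower = 2 × 5.41 − 5.56 = 5.26
  upper = 2 × 5.41 − 5.30 = 5.52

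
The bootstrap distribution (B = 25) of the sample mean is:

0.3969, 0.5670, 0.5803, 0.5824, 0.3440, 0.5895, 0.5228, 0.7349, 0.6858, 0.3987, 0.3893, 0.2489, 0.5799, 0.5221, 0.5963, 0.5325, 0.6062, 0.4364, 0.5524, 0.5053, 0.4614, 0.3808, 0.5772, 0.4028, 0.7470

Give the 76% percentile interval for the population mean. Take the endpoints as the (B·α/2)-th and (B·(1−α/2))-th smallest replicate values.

(0.3808, 0.6062)

Sorted replicates: 0.2489, 0.3440, 0.3808, 0.3893, 0.3969, 0.3987, 0.4028, 0.4364, 0.4614, 0.5053, 0.5221, 0.5228, 0.5325, 0.5524, 0.5670, 0.5772, 0.5799, 0.5803, 0.5824, 0.5895, 0.5963, 0.6062, 0.6858, 0.7349, 0.7470
α = 0.24; lower rank = 25 × 0.120 = 3; upper rank = 25 × 0.880 = 22.
The 3rd smallest replicate is 0.3808; the 22nd is 0.6062.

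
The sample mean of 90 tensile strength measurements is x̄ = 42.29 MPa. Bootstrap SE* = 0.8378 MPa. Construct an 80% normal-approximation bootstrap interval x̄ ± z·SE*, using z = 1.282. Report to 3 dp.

Margin = 1.282 × 0.8378 = 1.0741
Interval: 42.29 ± 1.0741

(41.216, 43.364)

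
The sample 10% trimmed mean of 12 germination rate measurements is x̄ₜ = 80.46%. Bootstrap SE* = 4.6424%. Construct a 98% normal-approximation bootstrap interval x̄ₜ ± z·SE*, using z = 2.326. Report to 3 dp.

Margin = 2.326 × 4.6424 = 10.7982
Interval: 80.46 ± 10.7982

(69.662, 91.258)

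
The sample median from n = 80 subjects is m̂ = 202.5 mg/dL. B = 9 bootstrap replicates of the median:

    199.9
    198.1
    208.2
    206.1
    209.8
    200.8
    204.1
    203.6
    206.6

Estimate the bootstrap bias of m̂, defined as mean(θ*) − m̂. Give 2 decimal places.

bias = +1.63

mean(θ*) = (199.9 + 198.1 + 208.2 + 206.1 + 209.8 + 200.8 + 204.1 + 203.6 + 206.6) / 9 = 204.133
bias = 204.133 − 202.5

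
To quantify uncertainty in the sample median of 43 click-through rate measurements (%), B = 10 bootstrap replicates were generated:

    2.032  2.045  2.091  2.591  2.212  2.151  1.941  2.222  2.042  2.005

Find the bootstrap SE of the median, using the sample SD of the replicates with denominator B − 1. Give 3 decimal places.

SE* = 0.184

Bootstrap SE is the standard deviation of the 10 replicate medians.
Mean of replicates: (2.032 + 2.045 + 2.091 + 2.591 + 2.212 + 2.151 + 1.941 + 2.222 + 2.042 + 2.005) / 10 = 21.3320 / 10 = 2.1332
Sum of squared deviations: (−0.1012)² + (−0.0882)² + (−0.0422)² + (+0.4578)² + (+0.0788)² + (+0.0178)² + (−0.1922)² + (+0.0888)² + (−0.0912)² + (−0.1282)² = 0.3055
Variance = 0.3055 / 9 = 0.0339
SE* = √0.0339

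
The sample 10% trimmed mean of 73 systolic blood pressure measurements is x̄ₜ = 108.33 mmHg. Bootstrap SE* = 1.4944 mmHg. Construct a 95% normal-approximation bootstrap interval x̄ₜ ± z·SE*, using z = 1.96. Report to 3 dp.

(105.401, 111.259)

Margin = 1.96 × 1.4944 = 2.9290
Interval: 108.33 ± 2.9290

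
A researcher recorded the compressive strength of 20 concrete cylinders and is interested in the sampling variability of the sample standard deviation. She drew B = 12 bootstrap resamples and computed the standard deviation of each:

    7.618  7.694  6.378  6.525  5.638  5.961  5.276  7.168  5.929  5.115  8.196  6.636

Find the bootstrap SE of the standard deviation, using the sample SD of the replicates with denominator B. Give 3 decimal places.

SE* = 0.949

Bootstrap SE is the standard deviation of the 12 replicate standard deviations.
Mean of replicates: (7.618 + 7.694 + 6.378 + 6.525 + 5.638 + 5.961 + 5.276 + 7.168 + 5.929 + 5.115 + 8.196 + 6.636) / 12 = 78.1340 / 12 = 6.5112
Sum of squared deviations: (+1.1068)² + (+1.1828)² + (−0.1332)² + (+0.0138)² + (−0.8732)² + (−0.5502)² + (−1.2352)² + (+0.6568)² + (−0.5822)² + (−1.3962)² + (+1.6848)² + (+0.1248)² = 10.8067
Variance = 10.8067 / 12 = 0.9006
SE* = √0.9006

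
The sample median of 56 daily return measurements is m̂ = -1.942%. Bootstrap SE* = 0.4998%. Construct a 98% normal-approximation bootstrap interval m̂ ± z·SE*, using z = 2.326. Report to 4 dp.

(-3.1045, -0.7795)

Margin = 2.326 × 0.4998 = 1.16253
Interval: -1.942 ± 1.16253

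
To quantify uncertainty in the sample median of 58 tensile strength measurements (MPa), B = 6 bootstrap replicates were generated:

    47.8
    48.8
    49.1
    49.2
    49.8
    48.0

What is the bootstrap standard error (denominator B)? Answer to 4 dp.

SE* = 0.6938

Bootstrap SE is the standard deviation of the 6 replicate medians.
Mean of replicates: (47.8 + 48.8 + 49.1 + 49.2 + 49.8 + 48.0) / 6 = 292.70000 / 6 = 48.78333
Sum of squared deviations: (−0.98333)² + (+0.01667)² + (+0.31667)² + (+0.41667)² + (+1.01667)² + (−0.78333)² = 2.88833
Variance = 2.88833 / 6 = 0.48139
SE* = √0.48139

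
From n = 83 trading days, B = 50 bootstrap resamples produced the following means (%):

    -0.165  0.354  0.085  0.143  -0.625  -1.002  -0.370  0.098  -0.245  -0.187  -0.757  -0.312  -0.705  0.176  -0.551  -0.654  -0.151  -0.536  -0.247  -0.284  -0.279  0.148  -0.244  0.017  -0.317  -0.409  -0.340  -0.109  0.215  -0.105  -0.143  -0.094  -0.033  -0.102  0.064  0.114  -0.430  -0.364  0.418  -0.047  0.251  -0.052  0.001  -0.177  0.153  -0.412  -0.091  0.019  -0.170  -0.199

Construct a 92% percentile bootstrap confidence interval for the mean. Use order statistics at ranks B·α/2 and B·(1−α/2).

(-0.757, 0.251)

Sorted replicates: -1.002, -0.757, -0.705, -0.654, -0.625, -0.551, -0.536, -0.430, -0.412, -0.409, -0.370, -0.364, -0.340, -0.317, -0.312, -0.284, -0.279, -0.247, -0.245, -0.244, -0.199, -0.187, -0.177, -0.170, -0.165, -0.151, -0.143, -0.109, -0.105, -0.102, -0.094, -0.091, -0.052, -0.047, -0.033, 0.001, 0.017, 0.019, 0.064, 0.085, 0.098, 0.114, 0.143, 0.148, 0.153, 0.176, 0.215, 0.251, 0.354, 0.418
α = 0.08; lower rank = 50 × 0.040 = 2; upper rank = 50 × 0.960 = 48.
The 2nd smallest replicate is -0.757; the 48th is 0.251.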